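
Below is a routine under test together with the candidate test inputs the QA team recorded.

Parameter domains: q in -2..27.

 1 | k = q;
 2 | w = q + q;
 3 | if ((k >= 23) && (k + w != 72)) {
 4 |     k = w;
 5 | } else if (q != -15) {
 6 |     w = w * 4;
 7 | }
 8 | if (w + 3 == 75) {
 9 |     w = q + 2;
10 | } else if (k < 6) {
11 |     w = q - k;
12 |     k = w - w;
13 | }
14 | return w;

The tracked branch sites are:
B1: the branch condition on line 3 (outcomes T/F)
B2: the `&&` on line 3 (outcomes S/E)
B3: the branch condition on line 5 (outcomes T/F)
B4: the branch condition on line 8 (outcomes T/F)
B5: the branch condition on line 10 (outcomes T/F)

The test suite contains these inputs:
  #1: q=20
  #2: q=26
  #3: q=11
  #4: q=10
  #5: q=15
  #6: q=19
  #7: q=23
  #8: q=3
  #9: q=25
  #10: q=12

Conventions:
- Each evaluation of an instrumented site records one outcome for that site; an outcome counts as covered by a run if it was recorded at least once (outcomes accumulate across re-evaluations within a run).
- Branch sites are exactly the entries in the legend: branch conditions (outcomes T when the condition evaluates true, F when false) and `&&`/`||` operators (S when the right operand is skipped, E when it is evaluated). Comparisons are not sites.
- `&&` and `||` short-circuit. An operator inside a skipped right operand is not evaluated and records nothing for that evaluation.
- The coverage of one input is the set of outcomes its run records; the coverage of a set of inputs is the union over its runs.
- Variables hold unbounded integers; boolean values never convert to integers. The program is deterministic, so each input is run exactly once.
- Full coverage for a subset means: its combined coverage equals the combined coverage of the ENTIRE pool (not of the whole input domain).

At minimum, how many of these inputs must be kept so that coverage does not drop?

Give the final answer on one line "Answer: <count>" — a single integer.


input #1, q=20: outcomes B1=F, B2=S, B3=T, B4=F, B5=F
input #2, q=26: outcomes B1=T, B2=E, B4=F, B5=F
input #3, q=11: outcomes B1=F, B2=S, B3=T, B4=F, B5=F
input #4, q=10: outcomes B1=F, B2=S, B3=T, B4=F, B5=F
input #5, q=15: outcomes B1=F, B2=S, B3=T, B4=F, B5=F
input #6, q=19: outcomes B1=F, B2=S, B3=T, B4=F, B5=F
input #7, q=23: outcomes B1=T, B2=E, B4=F, B5=F
input #8, q=3: outcomes B1=F, B2=S, B3=T, B4=F, B5=T
input #9, q=25: outcomes B1=T, B2=E, B4=F, B5=F
input #10, q=12: outcomes B1=F, B2=S, B3=T, B4=F, B5=F
union over all inputs: B1=T, B1=F, B2=S, B2=E, B3=T, B4=F, B5=T, B5=F (8 outcomes)
checked all size-1 subsets: none covers 8 outcomes (max 5/8)
at size 2, {2, 8} reaches all 8 outcomes; every lexicographically earlier size-2 subset fails
Answer: 2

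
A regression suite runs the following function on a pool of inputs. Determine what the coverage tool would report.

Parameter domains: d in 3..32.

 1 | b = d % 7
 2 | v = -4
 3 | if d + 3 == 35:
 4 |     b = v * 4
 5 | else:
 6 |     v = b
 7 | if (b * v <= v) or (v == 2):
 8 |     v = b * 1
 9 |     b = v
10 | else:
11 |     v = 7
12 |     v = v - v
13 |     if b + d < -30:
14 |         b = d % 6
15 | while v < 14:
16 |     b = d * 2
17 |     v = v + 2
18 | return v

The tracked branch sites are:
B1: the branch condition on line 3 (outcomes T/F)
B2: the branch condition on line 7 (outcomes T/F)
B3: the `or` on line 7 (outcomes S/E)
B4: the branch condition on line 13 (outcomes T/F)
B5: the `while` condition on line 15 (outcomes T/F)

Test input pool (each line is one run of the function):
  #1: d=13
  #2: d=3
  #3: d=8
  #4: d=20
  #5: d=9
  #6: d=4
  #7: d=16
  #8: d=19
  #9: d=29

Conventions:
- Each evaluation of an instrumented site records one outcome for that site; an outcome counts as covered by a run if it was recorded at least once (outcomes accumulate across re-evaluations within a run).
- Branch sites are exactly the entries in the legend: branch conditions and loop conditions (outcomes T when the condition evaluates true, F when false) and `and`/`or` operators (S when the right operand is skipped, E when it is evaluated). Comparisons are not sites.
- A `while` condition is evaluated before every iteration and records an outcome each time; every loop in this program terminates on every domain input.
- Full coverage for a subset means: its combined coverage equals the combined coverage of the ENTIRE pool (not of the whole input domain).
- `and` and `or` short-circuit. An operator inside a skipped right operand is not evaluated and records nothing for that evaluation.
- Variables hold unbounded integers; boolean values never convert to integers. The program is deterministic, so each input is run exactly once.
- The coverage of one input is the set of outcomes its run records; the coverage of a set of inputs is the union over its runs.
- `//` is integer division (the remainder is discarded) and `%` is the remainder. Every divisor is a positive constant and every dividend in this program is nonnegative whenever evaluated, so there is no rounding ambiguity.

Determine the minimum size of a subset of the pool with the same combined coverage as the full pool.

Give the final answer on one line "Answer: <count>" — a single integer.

input #1 (d=13): covers B1=F, B2=F, B3=E, B4=F, B5=T, B5=F
input #2 (d=3): covers B1=F, B2=F, B3=E, B4=F, B5=T, B5=F
input #3 (d=8): covers B1=F, B2=T, B3=S, B5=T, B5=F
input #4 (d=20): covers B1=F, B2=F, B3=E, B4=F, B5=T, B5=F
input #5 (d=9): covers B1=F, B2=T, B3=E, B5=T, B5=F
input #6 (d=4): covers B1=F, B2=F, B3=E, B4=F, B5=T, B5=F
input #7 (d=16): covers B1=F, B2=T, B3=E, B5=T, B5=F
input #8 (d=19): covers B1=F, B2=F, B3=E, B4=F, B5=T, B5=F
input #9 (d=29): covers B1=F, B2=T, B3=S, B5=T, B5=F
the full pool covers 8 outcomes: B1=F, B2=T, B2=F, B3=S, B3=E, B4=F, B5=T, B5=F
no size-1 subset reaches all 8 outcomes (best union: 6/8)
at size 2, {1, 3} reaches all 8 outcomes; every lexicographically earlier size-2 subset fails

Answer: 2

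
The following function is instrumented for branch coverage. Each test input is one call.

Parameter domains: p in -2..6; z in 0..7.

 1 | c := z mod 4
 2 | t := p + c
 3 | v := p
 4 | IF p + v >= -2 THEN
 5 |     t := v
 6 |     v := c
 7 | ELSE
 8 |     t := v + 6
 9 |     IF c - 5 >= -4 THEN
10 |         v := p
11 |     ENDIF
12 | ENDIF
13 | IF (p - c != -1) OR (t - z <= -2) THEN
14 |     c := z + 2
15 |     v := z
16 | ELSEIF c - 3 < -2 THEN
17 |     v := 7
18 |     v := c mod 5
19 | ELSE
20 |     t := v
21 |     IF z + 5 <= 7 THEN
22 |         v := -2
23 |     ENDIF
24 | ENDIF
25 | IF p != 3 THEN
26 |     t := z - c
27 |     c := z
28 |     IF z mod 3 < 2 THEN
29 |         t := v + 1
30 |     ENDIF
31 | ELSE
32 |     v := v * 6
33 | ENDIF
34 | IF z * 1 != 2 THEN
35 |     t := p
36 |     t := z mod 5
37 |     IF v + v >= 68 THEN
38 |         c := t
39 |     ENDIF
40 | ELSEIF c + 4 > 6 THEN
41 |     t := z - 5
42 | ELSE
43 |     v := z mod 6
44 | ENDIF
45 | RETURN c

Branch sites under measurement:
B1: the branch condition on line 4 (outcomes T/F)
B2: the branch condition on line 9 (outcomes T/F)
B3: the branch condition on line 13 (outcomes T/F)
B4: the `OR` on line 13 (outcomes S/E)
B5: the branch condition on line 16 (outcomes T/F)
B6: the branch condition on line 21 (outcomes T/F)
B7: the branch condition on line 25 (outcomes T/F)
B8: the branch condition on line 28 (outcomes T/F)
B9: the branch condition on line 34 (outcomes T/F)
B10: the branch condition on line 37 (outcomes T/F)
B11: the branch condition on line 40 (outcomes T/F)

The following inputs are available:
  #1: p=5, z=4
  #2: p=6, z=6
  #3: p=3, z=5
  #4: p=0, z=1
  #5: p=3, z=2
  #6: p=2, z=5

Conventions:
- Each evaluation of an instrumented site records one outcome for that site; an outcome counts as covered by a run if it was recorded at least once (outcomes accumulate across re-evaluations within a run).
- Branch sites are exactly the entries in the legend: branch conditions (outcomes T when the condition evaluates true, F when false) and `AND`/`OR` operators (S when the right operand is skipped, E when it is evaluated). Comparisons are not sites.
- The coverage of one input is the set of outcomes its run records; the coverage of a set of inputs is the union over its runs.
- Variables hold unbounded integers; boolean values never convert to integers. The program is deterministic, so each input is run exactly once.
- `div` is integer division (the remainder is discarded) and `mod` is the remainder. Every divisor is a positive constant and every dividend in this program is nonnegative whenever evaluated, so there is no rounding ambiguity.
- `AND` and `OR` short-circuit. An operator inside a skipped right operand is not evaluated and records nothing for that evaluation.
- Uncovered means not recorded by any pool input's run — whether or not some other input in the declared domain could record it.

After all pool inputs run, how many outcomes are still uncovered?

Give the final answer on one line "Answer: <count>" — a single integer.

#1 (p=5, z=4) -> covered: B1=T, B3=T, B4=S, B7=T, B8=T, B9=T, B10=F
#2 (p=6, z=6) -> covered: B1=T, B3=T, B4=S, B7=T, B8=T, B9=T, B10=F
#3 (p=3, z=5) -> covered: B1=T, B3=T, B4=S, B7=F, B9=T, B10=F
#4 (p=0, z=1) -> covered: B1=T, B3=F, B4=E, B5=F, B6=T, B7=T, B8=T, B9=T, B10=F
#5 (p=3, z=2) -> covered: B1=T, B3=T, B4=S, B7=F, B9=F, B11=T
#6 (p=2, z=5) -> covered: B1=T, B3=T, B4=S, B7=T, B8=F, B9=T, B10=F
union over the pool: B1=T, B3=T, B3=F, B4=S, B4=E, B5=F, B6=T, B7=T, B7=F, B8=T, B8=F, B9=T, B9=F, B10=F, B11=T
uncovered (7 of 22): B1=F, B2=T, B2=F, B5=T, B6=F, B10=T, B11=F

Answer: 7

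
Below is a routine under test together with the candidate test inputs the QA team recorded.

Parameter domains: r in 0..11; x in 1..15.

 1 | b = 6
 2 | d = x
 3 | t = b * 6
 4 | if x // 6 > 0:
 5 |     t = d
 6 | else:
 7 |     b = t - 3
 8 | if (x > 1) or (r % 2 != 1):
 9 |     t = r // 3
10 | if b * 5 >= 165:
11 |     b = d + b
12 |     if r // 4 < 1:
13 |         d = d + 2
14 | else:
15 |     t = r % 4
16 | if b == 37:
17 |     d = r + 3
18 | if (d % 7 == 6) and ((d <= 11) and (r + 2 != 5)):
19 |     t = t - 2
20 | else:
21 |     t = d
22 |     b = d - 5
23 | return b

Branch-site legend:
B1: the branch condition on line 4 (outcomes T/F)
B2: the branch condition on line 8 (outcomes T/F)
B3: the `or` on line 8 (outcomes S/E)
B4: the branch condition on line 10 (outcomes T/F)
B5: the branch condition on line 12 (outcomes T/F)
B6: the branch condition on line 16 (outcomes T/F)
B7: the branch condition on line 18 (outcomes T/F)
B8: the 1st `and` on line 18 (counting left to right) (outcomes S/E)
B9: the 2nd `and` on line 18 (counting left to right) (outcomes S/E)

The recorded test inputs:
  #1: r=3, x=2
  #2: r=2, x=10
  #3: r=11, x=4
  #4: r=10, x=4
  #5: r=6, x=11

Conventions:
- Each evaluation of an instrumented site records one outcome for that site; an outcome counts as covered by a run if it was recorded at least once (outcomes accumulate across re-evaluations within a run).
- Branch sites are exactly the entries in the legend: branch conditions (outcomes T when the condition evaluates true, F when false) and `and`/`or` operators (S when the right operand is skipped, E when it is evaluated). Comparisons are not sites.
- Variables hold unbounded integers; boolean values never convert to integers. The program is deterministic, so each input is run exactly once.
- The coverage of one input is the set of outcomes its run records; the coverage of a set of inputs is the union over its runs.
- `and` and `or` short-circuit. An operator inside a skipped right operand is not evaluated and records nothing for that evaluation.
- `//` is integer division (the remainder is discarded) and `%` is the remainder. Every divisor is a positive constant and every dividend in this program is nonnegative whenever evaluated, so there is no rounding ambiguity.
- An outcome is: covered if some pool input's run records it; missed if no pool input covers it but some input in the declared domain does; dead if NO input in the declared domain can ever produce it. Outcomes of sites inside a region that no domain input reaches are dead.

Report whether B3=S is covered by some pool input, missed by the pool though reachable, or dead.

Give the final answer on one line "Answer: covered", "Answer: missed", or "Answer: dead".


B3=S is recorded by pool input(s) 1, 2, 3, 4, 5 -> covered
Answer: covered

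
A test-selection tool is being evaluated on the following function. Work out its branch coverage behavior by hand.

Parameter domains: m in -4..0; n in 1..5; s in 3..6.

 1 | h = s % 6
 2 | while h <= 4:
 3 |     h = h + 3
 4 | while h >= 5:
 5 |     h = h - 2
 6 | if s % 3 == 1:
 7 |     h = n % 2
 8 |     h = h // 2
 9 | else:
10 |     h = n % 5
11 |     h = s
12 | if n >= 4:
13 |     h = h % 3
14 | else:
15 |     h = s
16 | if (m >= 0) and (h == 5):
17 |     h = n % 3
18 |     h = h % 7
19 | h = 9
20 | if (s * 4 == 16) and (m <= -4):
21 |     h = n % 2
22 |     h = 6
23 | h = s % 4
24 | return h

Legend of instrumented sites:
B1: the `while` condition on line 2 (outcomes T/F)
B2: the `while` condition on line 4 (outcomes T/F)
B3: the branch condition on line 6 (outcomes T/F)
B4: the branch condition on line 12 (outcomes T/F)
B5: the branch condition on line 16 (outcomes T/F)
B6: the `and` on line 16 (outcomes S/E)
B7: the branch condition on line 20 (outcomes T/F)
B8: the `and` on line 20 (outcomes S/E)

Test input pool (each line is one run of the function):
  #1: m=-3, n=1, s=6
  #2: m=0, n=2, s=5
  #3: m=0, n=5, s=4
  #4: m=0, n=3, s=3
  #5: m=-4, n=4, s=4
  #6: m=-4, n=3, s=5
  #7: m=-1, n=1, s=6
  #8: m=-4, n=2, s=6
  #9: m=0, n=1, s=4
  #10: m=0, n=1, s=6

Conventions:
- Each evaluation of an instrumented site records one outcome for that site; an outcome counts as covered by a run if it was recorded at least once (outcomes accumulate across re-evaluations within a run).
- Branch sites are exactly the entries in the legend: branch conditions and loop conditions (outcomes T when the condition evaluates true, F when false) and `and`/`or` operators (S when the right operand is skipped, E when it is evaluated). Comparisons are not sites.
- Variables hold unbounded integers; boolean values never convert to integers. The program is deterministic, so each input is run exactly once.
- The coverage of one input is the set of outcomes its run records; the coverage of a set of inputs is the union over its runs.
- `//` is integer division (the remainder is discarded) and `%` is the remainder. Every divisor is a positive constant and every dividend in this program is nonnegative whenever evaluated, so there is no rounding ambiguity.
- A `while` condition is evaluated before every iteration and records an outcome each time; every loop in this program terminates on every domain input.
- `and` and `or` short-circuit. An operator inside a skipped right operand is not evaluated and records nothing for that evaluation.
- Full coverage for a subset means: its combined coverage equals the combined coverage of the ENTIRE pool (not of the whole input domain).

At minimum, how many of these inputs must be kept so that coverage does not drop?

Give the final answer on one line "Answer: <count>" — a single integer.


input #1 (m=-3, n=1, s=6): events B1->T, B1->T, B1->F, B2->T, B2->F, B3->F, B4->F, B6->S, B5->F, B8->S, B7->F; covers B1=T, B1=F, B2=T, B2=F, B3=F, B4=F, B5=F, B6=S, B7=F, B8=S
input #2 (m=0, n=2, s=5): events B1->F, B2->T, B2->F, B3->F, B4->F, B6->E, B5->T, B8->S, B7->F; covers B1=F, B2=T, B2=F, B3=F, B4=F, B5=T, B6=E, B7=F, B8=S
input #3 (m=0, n=5, s=4): events B1->T, B1->F, B2->T, B2->T, B2->F, B3->T, B4->T, B6->E, B5->F, B8->E, B7->F; covers B1=T, B1=F, B2=T, B2=F, B3=T, B4=T, B5=F, B6=E, B7=F, B8=E
input #4 (m=0, n=3, s=3): events B1->T, B1->F, B2->T, B2->F, B3->F, B4->F, B6->E, B5->F, B8->S, B7->F; covers B1=T, B1=F, B2=T, B2=F, B3=F, B4=F, B5=F, B6=E, B7=F, B8=S
input #5 (m=-4, n=4, s=4): events B1->T, B1->F, B2->T, B2->T, B2->F, B3->T, B4->T, B6->S, B5->F, B8->E, B7->T; covers B1=T, B1=F, B2=T, B2=F, B3=T, B4=T, B5=F, B6=S, B7=T, B8=E
input #6 (m=-4, n=3, s=5): events B1->F, B2->T, B2->F, B3->F, B4->F, B6->S, B5->F, B8->S, B7->F; covers B1=F, B2=T, B2=F, B3=F, B4=F, B5=F, B6=S, B7=F, B8=S
input #7 (m=-1, n=1, s=6): events B1->T, B1->T, B1->F, B2->T, B2->F, B3->F, B4->F, B6->S, B5->F, B8->S, B7->F; covers B1=T, B1=F, B2=T, B2=F, B3=F, B4=F, B5=F, B6=S, B7=F, B8=S
input #8 (m=-4, n=2, s=6): events B1->T, B1->T, B1->F, B2->T, B2->F, B3->F, B4->F, B6->S, B5->F, B8->S, B7->F; covers B1=T, B1=F, B2=T, B2=F, B3=F, B4=F, B5=F, B6=S, B7=F, B8=S
input #9 (m=0, n=1, s=4): events B1->T, B1->F, B2->T, B2->T, B2->F, B3->T, B4->F, B6->E, B5->F, B8->E, B7->F; covers B1=T, B1=F, B2=T, B2=F, B3=T, B4=F, B5=F, B6=E, B7=F, B8=E
input #10 (m=0, n=1, s=6): events B1->T, B1->T, B1->F, B2->T, B2->F, B3->F, B4->F, B6->E, B5->F, B8->S, B7->F; covers B1=T, B1=F, B2=T, B2=F, B3=F, B4=F, B5=F, B6=E, B7=F, B8=S
together the pool reaches 16 outcomes: B1=T, B1=F, B2=T, B2=F, B3=T, B3=F, B4=T, B4=F, B5=T, B5=F, B6=S, B6=E, B7=T, B7=F, B8=S, B8=E
every size-1 subset falls short of the 16 outcomes (best: 10/16)
size 2: inputs {2, 5} cover all 16 outcomes, and no lexicographically smaller subset of this size does
Answer: 2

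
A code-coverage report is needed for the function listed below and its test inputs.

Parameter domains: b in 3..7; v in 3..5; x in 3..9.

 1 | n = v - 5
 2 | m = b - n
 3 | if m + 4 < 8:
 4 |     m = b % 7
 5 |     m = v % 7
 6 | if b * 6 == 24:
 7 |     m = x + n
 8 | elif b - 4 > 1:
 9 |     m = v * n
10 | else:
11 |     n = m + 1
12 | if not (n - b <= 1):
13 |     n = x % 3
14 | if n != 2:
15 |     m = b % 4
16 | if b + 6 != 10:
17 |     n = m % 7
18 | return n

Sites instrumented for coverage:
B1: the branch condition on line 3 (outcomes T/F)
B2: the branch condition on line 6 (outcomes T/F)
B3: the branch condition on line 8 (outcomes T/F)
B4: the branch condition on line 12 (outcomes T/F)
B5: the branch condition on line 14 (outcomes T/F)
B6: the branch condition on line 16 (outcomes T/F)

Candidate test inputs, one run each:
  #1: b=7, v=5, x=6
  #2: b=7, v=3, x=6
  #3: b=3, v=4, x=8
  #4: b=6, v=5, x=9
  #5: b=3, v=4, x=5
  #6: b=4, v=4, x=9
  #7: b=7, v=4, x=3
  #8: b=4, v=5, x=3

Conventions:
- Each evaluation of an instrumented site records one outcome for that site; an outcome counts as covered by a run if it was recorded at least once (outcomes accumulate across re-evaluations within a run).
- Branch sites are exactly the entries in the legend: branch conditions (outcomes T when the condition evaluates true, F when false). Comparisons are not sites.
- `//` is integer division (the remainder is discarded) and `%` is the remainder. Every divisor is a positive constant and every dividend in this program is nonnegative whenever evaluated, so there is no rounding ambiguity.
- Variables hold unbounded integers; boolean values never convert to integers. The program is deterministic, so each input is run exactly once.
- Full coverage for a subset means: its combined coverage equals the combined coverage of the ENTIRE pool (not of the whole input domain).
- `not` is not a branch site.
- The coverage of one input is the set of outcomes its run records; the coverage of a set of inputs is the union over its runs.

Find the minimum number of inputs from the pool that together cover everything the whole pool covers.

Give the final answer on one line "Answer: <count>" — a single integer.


run #1 (b=7, v=5, x=6) records B1=F, B2=F, B3=T, B4=F, B5=T, B6=T
run #2 (b=7, v=3, x=6) records B1=F, B2=F, B3=T, B4=F, B5=T, B6=T
run #3 (b=3, v=4, x=8) records B1=F, B2=F, B3=F, B4=T, B5=F, B6=T
run #4 (b=6, v=5, x=9) records B1=F, B2=F, B3=T, B4=F, B5=T, B6=T
run #5 (b=3, v=4, x=5) records B1=F, B2=F, B3=F, B4=T, B5=F, B6=T
run #6 (b=4, v=4, x=9) records B1=F, B2=T, B4=F, B5=T, B6=F
run #7 (b=7, v=4, x=3) records B1=F, B2=F, B3=T, B4=F, B5=T, B6=T
run #8 (b=4, v=5, x=3) records B1=F, B2=T, B4=F, B5=T, B6=F
union over all inputs: B1=F, B2=T, B2=F, B3=T, B3=F, B4=T, B4=F, B5=T, B5=F, B6=T, B6=F (11 outcomes)
checked all size-1 subsets: none covers 11 outcomes (max 6/11)
checked all size-2 subsets: none covers 11 outcomes (max 10/11)
the canonical winner is {1, 3, 6}: size 3, full 11-outcome coverage, earliest index list among size-3 covers
Answer: 3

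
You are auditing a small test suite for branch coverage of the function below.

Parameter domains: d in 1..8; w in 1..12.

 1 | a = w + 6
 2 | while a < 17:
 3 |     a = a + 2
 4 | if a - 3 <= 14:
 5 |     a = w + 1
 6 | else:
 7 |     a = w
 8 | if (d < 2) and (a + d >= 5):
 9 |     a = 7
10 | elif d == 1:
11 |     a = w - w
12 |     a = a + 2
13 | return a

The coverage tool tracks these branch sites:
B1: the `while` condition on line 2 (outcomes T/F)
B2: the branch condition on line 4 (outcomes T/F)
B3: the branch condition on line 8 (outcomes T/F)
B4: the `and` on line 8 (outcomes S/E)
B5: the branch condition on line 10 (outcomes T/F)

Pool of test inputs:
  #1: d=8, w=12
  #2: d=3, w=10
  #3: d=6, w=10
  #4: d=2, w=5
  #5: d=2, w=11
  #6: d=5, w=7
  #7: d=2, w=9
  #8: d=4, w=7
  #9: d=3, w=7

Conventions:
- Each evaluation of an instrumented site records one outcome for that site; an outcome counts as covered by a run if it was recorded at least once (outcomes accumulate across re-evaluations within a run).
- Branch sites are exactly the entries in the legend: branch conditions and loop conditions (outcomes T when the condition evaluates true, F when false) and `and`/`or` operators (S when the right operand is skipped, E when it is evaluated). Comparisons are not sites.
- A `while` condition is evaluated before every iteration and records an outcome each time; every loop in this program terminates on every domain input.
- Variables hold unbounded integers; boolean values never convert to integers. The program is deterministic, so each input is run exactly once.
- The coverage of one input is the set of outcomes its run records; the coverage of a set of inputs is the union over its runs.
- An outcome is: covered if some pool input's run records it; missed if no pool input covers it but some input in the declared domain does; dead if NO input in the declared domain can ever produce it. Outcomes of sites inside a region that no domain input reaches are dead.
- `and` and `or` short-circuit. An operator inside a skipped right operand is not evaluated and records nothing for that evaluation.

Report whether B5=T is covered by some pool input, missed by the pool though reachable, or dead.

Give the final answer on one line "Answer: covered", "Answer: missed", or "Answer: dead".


no pool input records B5=T
but domain input (d=1, w=1) does record it -> reachable, so missed
Answer: missed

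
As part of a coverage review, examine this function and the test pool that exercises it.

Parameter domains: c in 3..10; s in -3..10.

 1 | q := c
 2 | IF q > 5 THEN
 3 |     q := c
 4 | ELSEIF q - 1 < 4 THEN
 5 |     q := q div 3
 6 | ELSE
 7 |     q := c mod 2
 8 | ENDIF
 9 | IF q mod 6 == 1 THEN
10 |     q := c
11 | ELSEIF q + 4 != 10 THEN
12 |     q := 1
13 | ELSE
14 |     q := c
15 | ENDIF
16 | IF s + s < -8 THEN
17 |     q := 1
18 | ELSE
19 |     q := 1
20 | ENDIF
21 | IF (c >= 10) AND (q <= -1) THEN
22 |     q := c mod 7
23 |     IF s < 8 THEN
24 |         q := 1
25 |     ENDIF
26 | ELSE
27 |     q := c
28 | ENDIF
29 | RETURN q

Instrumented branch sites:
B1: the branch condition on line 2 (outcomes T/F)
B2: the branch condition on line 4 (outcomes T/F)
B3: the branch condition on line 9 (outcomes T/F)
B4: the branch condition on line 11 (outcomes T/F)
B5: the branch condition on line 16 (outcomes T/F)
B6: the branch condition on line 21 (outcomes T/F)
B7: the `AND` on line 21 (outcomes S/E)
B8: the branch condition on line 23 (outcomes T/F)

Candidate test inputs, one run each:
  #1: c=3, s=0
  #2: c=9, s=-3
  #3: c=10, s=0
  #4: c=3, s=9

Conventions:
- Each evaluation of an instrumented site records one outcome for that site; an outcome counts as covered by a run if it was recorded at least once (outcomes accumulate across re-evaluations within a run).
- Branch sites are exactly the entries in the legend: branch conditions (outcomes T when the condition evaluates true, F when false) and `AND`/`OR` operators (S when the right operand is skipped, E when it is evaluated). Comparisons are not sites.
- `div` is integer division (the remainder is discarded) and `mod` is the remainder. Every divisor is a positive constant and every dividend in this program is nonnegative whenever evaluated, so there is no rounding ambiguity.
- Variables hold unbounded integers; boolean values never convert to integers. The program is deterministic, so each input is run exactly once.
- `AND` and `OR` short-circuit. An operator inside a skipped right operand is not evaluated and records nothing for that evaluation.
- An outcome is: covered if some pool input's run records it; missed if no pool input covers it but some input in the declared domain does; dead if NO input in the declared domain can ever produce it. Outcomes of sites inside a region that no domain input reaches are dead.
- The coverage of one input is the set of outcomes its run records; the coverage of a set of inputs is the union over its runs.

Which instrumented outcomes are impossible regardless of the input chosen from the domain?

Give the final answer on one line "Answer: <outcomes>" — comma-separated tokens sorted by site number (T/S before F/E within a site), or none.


running all 112 domain inputs and tallying outcomes:
  B5=T: zero occurrences over every domain input -> dead
  B6=T: zero occurrences over every domain input -> dead
  B8=T: zero occurrences over every domain input -> dead
  B8=F: zero occurrences over every domain input -> dead
  reachable outcomes have witnesses, e.g. B1=T (e.g. c=6, s=-3), B1=F (e.g. c=3, s=-3), B2=T (e.g. c=3, s=-3), B2=F (e.g. c=5, s=-3)
Answer: B5=T, B6=T, B8=T, B8=F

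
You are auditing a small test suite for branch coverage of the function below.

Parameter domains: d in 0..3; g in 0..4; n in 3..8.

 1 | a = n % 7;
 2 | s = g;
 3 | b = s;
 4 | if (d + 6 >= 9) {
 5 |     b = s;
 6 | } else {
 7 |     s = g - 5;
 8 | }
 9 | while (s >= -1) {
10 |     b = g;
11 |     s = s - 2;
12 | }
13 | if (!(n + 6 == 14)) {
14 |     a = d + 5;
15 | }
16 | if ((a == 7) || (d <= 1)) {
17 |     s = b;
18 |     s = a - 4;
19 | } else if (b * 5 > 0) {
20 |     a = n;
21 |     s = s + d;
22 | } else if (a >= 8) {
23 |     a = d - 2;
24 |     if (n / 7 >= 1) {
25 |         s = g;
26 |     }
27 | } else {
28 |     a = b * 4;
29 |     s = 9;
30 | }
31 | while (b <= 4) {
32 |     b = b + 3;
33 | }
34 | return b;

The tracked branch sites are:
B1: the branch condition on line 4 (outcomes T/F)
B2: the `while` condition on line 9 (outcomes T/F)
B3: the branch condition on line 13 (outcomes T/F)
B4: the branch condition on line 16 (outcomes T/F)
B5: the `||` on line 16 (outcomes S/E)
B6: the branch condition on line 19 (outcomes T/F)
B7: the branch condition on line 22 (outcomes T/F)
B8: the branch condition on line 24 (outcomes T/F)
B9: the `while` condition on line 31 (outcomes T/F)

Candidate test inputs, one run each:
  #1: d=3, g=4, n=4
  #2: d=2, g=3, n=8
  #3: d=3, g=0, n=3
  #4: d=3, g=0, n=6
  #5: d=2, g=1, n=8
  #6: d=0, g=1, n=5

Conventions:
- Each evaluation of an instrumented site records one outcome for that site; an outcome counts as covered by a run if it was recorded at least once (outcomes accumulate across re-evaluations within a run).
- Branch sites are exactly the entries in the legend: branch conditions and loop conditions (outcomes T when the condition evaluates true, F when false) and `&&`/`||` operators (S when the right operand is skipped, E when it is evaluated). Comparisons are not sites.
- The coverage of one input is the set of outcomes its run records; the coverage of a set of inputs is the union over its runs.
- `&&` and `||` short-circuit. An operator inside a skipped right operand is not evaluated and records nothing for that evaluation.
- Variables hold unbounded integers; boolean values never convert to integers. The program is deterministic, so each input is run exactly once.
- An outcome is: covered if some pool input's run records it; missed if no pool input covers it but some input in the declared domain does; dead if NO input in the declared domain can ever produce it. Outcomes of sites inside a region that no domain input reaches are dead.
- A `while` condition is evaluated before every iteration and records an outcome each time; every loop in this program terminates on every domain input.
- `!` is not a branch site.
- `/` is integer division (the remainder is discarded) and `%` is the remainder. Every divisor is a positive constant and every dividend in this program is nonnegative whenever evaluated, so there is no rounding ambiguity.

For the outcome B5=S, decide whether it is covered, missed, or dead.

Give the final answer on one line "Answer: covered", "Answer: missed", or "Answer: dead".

no pool input records B5=S
but domain input (d=2, g=0, n=3) does record it -> reachable, so missed

Answer: missed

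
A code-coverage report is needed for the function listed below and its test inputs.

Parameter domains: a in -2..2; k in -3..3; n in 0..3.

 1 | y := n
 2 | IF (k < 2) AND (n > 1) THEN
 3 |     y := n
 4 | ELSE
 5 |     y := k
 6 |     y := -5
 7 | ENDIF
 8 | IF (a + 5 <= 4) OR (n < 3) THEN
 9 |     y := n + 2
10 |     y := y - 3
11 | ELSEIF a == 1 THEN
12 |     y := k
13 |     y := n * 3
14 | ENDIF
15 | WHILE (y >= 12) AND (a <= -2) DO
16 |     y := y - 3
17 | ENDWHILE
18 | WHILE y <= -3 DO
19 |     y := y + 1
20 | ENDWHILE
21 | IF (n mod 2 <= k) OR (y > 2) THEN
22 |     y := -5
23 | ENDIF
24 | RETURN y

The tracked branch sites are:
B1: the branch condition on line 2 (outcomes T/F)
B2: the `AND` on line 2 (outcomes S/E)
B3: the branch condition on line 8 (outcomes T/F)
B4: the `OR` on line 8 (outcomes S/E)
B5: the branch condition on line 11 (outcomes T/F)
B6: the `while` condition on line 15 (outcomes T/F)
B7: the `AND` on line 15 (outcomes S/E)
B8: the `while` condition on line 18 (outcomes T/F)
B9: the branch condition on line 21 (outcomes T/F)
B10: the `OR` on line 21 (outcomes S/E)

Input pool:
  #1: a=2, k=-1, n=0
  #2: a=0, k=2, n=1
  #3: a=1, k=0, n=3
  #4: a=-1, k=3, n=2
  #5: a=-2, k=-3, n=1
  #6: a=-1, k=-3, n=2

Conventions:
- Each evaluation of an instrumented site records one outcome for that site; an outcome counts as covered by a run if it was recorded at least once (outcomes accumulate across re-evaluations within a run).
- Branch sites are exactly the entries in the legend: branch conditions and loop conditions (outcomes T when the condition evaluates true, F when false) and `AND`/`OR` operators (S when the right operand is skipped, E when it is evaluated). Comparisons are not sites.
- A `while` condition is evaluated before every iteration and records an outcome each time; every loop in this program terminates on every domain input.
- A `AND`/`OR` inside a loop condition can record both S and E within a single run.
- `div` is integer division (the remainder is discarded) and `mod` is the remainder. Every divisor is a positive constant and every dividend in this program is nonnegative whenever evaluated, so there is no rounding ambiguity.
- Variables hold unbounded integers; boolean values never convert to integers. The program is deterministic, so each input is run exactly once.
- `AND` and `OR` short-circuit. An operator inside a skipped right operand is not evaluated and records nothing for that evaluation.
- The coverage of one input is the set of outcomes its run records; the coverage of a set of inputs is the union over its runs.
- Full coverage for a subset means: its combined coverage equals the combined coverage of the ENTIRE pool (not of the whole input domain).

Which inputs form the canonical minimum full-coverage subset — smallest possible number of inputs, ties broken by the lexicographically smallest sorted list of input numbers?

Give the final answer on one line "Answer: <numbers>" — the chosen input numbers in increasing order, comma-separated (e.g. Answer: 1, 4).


test 1 (a=2, k=-1, n=0) fires B2->E, B1->F, B4->E, B3->T, B7->S, B6->F, B8->F, B10->E, B9->F; hits B1=F, B2=E, B3=T, B4=E, B6=F, B7=S, B8=F, B9=F, B10=E
test 2 (a=0, k=2, n=1) fires B2->S, B1->F, B4->E, B3->T, B7->S, B6->F, B8->F, B10->S, B9->T; hits B1=F, B2=S, B3=T, B4=E, B6=F, B7=S, B8=F, B9=T, B10=S
test 3 (a=1, k=0, n=3) fires B2->E, B1->T, B4->E, B3->F, B5->T, B7->S, B6->F, B8->F, B10->E, B9->T; hits B1=T, B2=E, B3=F, B4=E, B5=T, B6=F, B7=S, B8=F, B9=T, B10=E
test 4 (a=-1, k=3, n=2) fires B2->S, B1->F, B4->S, B3->T, B7->S, B6->F, B8->F, B10->S, B9->T; hits B1=F, B2=S, B3=T, B4=S, B6=F, B7=S, B8=F, B9=T, B10=S
test 5 (a=-2, k=-3, n=1) fires B2->E, B1->F, B4->S, B3->T, B7->S, B6->F, B8->F, B10->E, B9->F; hits B1=F, B2=E, B3=T, B4=S, B6=F, B7=S, B8=F, B9=F, B10=E
test 6 (a=-1, k=-3, n=2) fires B2->E, B1->T, B4->S, B3->T, B7->S, B6->F, B8->F, B10->E, B9->F; hits B1=T, B2=E, B3=T, B4=S, B6=F, B7=S, B8=F, B9=F, B10=E
union over all inputs: B1=T, B1=F, B2=S, B2=E, B3=T, B3=F, B4=S, B4=E, B5=T, B6=F, B7=S, B8=F, B9=T, B9=F, B10=S, B10=E (16 outcomes)
size 1 is not enough: best union over all size-1 subsets is 10/16
size 2 is not enough: best union over all size-2 subsets is 15/16
inputs {1, 3, 4} (size 3) cover everything; no size-3 subset with a lexicographically smaller index list covers all 16
Answer: 1, 3, 4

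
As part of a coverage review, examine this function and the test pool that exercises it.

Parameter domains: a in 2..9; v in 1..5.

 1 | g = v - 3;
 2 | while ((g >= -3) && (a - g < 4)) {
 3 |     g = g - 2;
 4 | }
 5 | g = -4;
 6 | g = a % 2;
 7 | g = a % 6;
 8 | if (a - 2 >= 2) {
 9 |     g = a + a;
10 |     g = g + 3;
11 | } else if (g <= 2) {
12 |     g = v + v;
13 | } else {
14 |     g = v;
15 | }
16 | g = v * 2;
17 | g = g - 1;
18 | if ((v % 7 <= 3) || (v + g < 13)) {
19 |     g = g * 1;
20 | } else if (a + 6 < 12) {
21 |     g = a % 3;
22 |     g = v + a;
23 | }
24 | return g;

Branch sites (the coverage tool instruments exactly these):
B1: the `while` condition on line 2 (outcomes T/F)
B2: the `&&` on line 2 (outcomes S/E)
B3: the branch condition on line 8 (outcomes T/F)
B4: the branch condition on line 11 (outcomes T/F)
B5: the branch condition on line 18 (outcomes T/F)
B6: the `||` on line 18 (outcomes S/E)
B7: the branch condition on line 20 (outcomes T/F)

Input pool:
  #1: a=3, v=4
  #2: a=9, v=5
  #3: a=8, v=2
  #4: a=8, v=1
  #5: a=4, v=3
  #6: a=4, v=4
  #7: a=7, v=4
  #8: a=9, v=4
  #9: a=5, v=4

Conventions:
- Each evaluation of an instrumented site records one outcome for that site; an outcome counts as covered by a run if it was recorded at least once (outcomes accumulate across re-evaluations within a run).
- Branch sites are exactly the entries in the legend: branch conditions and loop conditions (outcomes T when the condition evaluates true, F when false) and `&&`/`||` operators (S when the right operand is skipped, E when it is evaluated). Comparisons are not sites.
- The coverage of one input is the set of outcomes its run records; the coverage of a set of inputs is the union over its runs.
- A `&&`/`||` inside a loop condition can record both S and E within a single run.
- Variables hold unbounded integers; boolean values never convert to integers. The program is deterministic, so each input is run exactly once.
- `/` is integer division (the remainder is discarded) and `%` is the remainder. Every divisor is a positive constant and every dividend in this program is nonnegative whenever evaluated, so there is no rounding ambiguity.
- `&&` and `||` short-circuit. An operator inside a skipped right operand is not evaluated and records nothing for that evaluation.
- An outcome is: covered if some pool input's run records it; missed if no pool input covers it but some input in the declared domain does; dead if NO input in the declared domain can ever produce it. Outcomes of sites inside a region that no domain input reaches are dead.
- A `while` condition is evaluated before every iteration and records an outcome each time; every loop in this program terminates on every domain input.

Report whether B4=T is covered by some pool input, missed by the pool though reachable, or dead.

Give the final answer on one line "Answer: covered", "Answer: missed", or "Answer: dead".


no pool input records B4=T
but domain input (a=2, v=1) does record it -> reachable, so missed
Answer: missed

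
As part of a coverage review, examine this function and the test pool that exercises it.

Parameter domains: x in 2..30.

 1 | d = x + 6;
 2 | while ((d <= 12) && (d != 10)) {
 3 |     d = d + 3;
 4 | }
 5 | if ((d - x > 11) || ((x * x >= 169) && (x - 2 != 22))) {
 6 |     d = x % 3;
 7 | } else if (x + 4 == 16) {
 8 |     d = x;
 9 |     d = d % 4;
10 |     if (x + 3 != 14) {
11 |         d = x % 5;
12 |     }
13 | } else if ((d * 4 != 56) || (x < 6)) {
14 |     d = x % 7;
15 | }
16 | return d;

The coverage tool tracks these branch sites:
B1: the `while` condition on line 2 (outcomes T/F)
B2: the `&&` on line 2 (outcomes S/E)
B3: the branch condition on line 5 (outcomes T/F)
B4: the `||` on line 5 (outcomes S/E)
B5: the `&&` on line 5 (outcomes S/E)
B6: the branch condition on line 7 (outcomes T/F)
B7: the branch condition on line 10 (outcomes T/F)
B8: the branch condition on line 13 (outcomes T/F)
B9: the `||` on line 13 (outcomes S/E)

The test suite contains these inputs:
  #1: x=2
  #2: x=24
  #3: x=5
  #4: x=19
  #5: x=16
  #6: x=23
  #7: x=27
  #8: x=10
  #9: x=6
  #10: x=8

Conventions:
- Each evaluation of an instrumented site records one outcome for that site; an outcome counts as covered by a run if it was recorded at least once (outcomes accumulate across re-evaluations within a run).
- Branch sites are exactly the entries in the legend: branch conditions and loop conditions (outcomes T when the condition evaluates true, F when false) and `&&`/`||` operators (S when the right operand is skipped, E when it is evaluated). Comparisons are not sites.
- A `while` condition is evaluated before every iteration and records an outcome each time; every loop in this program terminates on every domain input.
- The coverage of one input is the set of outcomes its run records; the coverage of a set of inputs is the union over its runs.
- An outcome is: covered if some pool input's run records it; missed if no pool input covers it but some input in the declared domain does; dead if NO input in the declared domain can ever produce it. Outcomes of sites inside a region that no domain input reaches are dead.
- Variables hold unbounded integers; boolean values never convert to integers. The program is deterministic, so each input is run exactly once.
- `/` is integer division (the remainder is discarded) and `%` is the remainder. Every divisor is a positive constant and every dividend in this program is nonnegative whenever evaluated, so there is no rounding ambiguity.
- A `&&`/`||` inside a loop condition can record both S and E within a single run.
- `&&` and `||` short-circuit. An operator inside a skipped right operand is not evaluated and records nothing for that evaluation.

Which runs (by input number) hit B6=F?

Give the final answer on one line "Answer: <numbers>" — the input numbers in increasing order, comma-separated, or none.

input #1 (x=2): never hits B6=F
input #2 (x=24): hits B6=F
input #3 (x=5): hits B6=F
input #4 (x=19): never hits B6=F
input #5 (x=16): never hits B6=F
input #6 (x=23): never hits B6=F
input #7 (x=27): never hits B6=F
input #8 (x=10): hits B6=F
input #9 (x=6): hits B6=F
input #10 (x=8): hits B6=F

Answer: 2, 3, 8, 9, 10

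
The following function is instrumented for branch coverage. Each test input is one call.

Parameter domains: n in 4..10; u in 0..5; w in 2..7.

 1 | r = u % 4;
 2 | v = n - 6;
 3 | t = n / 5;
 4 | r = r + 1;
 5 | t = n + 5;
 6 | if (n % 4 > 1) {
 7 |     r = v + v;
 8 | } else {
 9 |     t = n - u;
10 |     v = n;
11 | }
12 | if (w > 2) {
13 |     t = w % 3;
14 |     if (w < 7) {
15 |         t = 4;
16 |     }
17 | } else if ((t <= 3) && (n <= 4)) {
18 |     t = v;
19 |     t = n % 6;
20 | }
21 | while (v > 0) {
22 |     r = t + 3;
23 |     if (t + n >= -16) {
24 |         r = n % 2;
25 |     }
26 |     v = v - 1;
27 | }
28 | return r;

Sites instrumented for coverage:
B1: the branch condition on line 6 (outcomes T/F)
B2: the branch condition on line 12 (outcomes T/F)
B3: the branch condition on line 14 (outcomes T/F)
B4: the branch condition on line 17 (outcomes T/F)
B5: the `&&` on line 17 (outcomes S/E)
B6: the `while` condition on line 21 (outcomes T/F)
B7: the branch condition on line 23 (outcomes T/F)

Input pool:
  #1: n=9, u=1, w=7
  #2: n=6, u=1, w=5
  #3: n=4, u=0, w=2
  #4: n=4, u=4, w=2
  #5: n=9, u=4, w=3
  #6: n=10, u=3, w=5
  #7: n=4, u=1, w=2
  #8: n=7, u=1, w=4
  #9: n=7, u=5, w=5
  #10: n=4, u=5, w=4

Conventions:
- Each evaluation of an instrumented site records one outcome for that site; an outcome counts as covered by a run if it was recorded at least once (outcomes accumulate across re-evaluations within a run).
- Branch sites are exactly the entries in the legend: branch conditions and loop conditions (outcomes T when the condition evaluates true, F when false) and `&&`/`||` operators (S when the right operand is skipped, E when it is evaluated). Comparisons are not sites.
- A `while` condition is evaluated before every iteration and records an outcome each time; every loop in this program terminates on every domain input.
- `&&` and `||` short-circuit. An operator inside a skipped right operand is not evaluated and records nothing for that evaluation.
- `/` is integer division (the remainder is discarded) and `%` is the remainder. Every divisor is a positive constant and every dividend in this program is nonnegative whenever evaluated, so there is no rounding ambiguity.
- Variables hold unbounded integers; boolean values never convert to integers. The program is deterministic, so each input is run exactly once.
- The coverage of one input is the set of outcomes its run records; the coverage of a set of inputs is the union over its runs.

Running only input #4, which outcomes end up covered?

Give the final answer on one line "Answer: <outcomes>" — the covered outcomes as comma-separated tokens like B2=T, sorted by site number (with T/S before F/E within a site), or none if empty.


Tracing the run of input #4 (n=4, u=4, w=2):
  B1->F, B2->F, B5->E, B4->T, B6->T, B7->T, B6->T, B7->T, B6->T, B7->T
  B6->T, B7->T, B6->F
deduplicating events, the covered set is: B1=F, B2=F, B4=T, B5=E, B6=T, B6=F, B7=T
Answer: B1=F, B2=F, B4=T, B5=E, B6=T, B6=F, B7=T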